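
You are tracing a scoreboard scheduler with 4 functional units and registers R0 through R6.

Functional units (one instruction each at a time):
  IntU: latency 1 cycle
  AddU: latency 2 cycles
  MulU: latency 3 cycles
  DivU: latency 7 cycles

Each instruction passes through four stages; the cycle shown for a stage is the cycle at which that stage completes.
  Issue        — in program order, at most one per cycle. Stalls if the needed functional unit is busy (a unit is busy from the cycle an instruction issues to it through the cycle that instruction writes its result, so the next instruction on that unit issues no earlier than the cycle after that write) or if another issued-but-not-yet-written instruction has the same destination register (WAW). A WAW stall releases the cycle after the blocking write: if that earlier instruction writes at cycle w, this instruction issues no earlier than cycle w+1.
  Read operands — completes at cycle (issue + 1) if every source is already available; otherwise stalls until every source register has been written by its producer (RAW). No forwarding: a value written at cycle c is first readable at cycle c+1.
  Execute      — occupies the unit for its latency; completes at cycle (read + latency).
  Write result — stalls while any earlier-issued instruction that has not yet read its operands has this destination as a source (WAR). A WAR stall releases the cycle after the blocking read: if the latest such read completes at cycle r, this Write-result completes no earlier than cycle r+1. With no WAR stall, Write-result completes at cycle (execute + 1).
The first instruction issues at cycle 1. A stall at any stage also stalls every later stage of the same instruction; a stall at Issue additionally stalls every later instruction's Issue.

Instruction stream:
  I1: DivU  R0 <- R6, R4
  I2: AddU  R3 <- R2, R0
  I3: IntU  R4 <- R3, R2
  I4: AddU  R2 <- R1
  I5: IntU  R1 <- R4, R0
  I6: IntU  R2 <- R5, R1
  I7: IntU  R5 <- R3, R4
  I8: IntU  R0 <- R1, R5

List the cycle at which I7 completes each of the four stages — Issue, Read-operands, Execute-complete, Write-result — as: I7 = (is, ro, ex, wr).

t=1  issue I1 (DivU)
t=2  I1 read-ops | issue I2 (AddU)
t=3  issue I3 (IntU)
t=9  I1 finished on DivU
t=10  I1→R0
t=11  I2 read-ops
t=13  I2 finished on AddU
t=14  I2→R3
t=15  I3 read-ops | issue I4 (AddU)
t=16  I3 finished on IntU | I4 read-ops
t=17  I3→R4
t=18  I4 finished on AddU | issue I5 (IntU)
t=19  I4→R2 | I5 read-ops
t=20  I5 finished on IntU
t=21  I5→R1
t=22  issue I6 (IntU)
t=23  I6 read-ops
t=24  I6 finished on IntU
t=25  I6→R2
t=26  issue I7 (IntU)
t=27  I7 read-ops
t=28  I7 finished on IntU
t=29  I7→R5
t=30  issue I8 (IntU)
t=31  I8 read-ops
t=32  I8 finished on IntU
t=33  I8→R0

I7 = (26, 27, 28, 29)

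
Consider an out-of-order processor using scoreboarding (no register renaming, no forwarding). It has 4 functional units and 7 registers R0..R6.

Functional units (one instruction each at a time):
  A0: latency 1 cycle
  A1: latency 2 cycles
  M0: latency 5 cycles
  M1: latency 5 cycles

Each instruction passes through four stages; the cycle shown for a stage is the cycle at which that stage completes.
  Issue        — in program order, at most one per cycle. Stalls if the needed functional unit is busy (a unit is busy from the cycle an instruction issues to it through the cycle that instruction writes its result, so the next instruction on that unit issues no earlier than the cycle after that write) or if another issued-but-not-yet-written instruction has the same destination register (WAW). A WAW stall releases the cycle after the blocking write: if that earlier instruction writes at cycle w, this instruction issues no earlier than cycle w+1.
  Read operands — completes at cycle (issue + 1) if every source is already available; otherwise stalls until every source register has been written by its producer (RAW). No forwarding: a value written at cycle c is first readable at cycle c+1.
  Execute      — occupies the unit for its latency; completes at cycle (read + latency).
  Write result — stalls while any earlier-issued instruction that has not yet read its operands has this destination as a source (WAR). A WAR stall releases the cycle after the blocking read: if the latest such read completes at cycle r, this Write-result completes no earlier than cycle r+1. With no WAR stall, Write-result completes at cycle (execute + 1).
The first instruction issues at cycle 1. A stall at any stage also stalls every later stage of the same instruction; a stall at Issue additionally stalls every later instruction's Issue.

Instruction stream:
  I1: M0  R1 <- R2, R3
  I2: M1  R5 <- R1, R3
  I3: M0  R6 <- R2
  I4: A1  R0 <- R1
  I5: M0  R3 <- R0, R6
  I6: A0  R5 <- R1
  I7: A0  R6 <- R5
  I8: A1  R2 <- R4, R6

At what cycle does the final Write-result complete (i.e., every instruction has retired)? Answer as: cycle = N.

I1 -> (1, 2, 7, 8)
I2 -> (2, 9, 14, 15)  // RAW R1: wait I1 write@8
I3 -> (9, 10, 15, 16)  // struct: M0 busy until I1 writes@8
I4 -> (10, 11, 13, 14)
I5 -> (17, 18, 23, 24)  // struct: M0 busy until I3 writes@16
I6 -> (18, 19, 20, 21)
I7 -> (22, 23, 24, 25)  // struct: A0 busy until I6 writes@21
I8 -> (23, 26, 28, 29)  // RAW R6: wait I7 write@25

cycle = 29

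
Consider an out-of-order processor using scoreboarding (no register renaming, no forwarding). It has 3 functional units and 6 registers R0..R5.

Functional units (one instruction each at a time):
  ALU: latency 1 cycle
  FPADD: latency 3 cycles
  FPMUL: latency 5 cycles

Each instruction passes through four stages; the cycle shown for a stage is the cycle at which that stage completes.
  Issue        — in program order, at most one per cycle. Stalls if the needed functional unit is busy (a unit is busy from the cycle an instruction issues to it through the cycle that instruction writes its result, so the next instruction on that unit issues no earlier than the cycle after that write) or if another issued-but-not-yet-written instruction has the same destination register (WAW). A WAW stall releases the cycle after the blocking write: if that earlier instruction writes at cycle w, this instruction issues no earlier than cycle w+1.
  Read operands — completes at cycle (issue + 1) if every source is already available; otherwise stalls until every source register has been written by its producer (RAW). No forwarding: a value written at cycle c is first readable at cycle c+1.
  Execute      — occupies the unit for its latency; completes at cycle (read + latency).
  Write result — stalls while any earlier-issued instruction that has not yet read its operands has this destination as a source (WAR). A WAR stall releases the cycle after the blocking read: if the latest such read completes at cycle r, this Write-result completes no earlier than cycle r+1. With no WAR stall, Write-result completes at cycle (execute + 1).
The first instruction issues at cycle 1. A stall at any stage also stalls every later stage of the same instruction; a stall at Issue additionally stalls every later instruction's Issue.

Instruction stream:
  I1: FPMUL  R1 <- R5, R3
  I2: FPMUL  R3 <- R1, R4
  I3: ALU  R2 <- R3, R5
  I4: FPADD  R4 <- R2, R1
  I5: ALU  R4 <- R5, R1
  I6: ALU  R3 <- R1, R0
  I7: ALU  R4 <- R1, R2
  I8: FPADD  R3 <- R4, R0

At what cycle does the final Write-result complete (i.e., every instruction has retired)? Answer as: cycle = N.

cycle = 41

I1: IS=1 RO=2 EX=7 WR=8
I2: IS=9 RO=10 EX=15 WR=16  [struct: FPMUL busy until I1 writes@8]
I3: IS=10 RO=17 EX=18 WR=19  [RAW R3: wait I2 write@16]
I4: IS=11 RO=20 EX=23 WR=24  [RAW R2: wait I3 write@19]
I5: IS=25 RO=26 EX=27 WR=28  [WAW R4: wait I4 write@24]
I6: IS=29 RO=30 EX=31 WR=32  [struct: ALU busy until I5 writes@28]
I7: IS=33 RO=34 EX=35 WR=36  [struct: ALU busy until I6 writes@32]
I8: IS=34 RO=37 EX=40 WR=41  [RAW R4: wait I7 write@36]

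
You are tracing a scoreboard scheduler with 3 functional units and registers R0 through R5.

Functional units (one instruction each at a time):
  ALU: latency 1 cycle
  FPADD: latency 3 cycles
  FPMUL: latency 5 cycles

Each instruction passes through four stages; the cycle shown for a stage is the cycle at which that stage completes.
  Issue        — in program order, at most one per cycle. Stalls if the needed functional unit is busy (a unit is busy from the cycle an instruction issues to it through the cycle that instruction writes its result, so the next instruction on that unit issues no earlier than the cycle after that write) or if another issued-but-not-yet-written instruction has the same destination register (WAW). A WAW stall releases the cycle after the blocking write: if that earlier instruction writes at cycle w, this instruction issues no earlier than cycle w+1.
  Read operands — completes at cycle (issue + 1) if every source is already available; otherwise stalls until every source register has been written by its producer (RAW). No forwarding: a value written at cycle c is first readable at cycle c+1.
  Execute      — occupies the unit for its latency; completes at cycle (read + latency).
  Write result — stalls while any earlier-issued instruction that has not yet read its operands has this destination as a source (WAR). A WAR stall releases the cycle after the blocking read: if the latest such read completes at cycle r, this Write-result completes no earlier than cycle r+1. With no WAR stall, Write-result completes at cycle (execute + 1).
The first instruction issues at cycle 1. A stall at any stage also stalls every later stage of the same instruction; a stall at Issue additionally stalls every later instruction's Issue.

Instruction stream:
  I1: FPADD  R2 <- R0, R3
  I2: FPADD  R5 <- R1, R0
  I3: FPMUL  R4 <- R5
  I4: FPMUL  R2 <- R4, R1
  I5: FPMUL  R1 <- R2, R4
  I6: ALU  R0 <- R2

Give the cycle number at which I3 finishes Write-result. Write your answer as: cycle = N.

cycle = 19

[1] I1→FPADD
[2] I1 RO
[5] I1 EX
[6] I1 WR R2
[7] I2→FPADD
[8] I2 RO, I3→FPMUL
[11] I2 EX
[12] I2 WR R5
[13] I3 RO
[18] I3 EX
[19] I3 WR R4
[20] I4→FPMUL
[21] I4 RO
[26] I4 EX
[27] I4 WR R2
[28] I5→FPMUL
[29] I5 RO, I6→ALU
[30] I6 RO
[31] I6 EX
[32] I6 WR R0
[34] I5 EX
[35] I5 WR R1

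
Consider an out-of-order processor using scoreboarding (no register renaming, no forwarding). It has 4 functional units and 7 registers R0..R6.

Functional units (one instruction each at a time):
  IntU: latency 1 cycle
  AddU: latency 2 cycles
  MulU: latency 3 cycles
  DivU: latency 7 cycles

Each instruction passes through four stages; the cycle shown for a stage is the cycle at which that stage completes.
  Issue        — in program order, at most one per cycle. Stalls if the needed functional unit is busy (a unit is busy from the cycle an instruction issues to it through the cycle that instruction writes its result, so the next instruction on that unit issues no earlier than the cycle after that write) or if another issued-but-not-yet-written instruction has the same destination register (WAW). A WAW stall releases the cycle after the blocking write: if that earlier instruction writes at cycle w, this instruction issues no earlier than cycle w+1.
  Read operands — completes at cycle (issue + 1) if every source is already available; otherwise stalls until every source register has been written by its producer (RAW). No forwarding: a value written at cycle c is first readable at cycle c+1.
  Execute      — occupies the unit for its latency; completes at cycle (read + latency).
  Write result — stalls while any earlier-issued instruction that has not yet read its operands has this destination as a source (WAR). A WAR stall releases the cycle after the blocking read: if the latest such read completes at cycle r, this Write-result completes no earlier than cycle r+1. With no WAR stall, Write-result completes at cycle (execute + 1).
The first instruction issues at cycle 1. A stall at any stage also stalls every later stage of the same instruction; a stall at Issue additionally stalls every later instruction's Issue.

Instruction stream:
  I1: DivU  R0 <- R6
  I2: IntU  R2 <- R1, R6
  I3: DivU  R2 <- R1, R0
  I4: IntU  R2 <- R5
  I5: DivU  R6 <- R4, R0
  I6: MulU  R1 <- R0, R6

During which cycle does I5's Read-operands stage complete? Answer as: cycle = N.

c1: I1→DivU
c2: I1 RO; I2→IntU
c3: I2 RO
c4: I2 EX
c5: I2 WR R2
c9: I1 EX
c10: I1 WR R0
c11: I3→DivU
c12: I3 RO
c19: I3 EX
c20: I3 WR R2
c21: I4→IntU
c22: I4 RO; I5→DivU
c23: I4 EX; I5 RO; I6→MulU
c24: I4 WR R2
c30: I5 EX
c31: I5 WR R6
c32: I6 RO
c35: I6 EX
c36: I6 WR R1

cycle = 23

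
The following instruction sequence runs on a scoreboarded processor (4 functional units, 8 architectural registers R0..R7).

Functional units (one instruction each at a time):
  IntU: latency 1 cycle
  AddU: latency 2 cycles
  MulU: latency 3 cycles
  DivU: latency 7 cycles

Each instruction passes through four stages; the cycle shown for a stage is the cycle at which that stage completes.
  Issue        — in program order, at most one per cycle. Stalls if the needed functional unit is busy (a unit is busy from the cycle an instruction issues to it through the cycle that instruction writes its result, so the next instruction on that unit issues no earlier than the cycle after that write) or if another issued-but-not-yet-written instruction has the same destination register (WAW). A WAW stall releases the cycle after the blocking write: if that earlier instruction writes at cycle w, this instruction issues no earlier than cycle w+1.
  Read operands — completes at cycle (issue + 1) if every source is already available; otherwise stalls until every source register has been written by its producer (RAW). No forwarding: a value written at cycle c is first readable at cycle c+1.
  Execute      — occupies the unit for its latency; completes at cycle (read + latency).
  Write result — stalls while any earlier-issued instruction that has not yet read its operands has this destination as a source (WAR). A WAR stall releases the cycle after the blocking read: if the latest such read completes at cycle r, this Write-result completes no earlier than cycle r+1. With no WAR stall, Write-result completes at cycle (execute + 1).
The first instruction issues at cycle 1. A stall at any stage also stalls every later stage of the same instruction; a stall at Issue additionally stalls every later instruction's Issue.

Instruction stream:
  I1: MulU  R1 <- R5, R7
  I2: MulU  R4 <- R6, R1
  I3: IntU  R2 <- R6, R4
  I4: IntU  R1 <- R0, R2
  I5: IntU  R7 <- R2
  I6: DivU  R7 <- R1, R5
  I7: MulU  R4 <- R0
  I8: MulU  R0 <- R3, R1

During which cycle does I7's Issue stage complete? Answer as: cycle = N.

c1: I1→MulU
c2: I1 RO
c5: I1 EX
c6: I1 WR R1
c7: I2→MulU
c8: I2 RO | I3→IntU
c11: I2 EX
c12: I2 WR R4
c13: I3 RO
c14: I3 EX
c15: I3 WR R2
c16: I4→IntU
c17: I4 RO
c18: I4 EX
c19: I4 WR R1
c20: I5→IntU
c21: I5 RO
c22: I5 EX
c23: I5 WR R7
c24: I6→DivU
c25: I6 RO | I7→MulU
c26: I7 RO
c29: I7 EX
c30: I7 WR R4
c31: I8→MulU
c32: I6 EX | I8 RO
c33: I6 WR R7
c35: I8 EX
c36: I8 WR R0

cycle = 25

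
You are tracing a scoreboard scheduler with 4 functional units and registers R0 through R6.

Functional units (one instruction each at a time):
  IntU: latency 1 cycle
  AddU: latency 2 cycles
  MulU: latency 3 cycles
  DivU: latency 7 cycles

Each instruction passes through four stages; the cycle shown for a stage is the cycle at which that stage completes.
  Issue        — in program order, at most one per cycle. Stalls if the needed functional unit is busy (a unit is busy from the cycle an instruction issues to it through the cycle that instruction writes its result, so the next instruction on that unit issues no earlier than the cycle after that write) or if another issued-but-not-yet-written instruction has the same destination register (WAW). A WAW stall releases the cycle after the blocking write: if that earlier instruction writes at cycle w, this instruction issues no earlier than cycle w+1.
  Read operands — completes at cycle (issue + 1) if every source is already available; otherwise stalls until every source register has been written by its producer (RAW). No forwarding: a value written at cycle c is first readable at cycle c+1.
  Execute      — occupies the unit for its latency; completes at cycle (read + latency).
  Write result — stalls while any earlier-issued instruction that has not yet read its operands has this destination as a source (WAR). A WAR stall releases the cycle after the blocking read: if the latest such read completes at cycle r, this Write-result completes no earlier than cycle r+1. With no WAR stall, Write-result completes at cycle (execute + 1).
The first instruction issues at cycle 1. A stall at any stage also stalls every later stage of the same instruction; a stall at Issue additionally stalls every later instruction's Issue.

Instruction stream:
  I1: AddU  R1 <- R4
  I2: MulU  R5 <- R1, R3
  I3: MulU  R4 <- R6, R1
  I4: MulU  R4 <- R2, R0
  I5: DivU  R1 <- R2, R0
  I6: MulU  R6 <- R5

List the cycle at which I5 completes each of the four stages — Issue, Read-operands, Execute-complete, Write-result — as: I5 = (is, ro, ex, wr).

I1  is:1  ro:2  ex:4  wr:5
I2  is:2  ro:6  ex:9  wr:10  — RAW R1: wait I1 write@5
I3  is:11  ro:12  ex:15  wr:16  — struct: MulU busy until I2 writes@10
I4  is:17  ro:18  ex:21  wr:22  — struct: MulU busy until I3 writes@16
I5  is:18  ro:19  ex:26  wr:27
I6  is:23  ro:24  ex:27  wr:28  — struct: MulU busy until I4 writes@22

I5 = (18, 19, 26, 27)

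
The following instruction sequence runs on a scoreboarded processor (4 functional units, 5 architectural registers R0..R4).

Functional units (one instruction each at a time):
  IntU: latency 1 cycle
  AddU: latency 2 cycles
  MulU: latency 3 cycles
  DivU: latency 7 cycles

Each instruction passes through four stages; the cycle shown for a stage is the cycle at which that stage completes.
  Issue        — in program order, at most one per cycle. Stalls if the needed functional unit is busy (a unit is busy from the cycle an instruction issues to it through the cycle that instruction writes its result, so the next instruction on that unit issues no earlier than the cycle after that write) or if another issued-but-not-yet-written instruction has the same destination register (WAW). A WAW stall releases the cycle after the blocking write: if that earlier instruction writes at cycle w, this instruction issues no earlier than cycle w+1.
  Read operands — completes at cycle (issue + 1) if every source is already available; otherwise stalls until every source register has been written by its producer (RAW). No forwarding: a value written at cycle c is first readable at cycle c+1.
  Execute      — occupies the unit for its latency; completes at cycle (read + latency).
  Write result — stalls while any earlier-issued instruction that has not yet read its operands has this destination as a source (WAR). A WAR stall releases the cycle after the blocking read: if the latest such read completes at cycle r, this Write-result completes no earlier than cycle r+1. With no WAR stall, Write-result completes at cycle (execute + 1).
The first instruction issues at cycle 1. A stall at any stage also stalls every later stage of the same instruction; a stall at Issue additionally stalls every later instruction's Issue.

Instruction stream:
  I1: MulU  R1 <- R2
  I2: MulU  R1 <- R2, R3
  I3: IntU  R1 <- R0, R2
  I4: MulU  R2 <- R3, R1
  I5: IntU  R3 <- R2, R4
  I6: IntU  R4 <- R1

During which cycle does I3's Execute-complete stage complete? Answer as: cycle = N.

cycle = 15

t=1  issue I1 (MulU)
t=2  I1 read-ops
t=5  I1 finished on MulU
t=6  I1→R1
t=7  issue I2 (MulU)
t=8  I2 read-ops
t=11  I2 finished on MulU
t=12  I2→R1
t=13  issue I3 (IntU)
t=14  I3 read-ops · issue I4 (MulU)
t=15  I3 finished on IntU
t=16  I3→R1
t=17  I4 read-ops · issue I5 (IntU)
t=20  I4 finished on MulU
t=21  I4→R2
t=22  I5 read-ops
t=23  I5 finished on IntU
t=24  I5→R3
t=25  issue I6 (IntU)
t=26  I6 read-ops
t=27  I6 finished on IntU
t=28  I6→R4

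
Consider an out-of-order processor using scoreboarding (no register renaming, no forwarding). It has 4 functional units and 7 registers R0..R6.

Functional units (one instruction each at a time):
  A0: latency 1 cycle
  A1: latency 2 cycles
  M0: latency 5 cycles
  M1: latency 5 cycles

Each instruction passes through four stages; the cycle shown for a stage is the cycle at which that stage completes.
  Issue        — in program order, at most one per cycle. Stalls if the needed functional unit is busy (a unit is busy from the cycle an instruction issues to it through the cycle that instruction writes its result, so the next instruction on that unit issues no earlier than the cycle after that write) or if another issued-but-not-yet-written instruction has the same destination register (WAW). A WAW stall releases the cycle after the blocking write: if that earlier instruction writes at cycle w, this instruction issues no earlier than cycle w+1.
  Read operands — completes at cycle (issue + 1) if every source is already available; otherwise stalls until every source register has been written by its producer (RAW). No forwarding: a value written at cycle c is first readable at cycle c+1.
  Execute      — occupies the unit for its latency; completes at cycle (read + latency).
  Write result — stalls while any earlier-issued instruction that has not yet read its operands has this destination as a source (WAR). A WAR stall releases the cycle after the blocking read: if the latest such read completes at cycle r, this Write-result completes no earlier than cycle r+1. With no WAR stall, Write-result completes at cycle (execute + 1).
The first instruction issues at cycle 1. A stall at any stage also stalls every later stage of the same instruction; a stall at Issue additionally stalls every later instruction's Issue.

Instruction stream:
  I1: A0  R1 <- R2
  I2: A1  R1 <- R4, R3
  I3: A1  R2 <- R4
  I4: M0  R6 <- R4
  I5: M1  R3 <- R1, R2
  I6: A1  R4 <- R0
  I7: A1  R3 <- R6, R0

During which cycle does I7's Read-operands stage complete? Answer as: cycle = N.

[1] I1 dispatched to A0
[2] I1 operands ready
[3] I1 complete
[4] R1←I1
[5] I2 dispatched to A1
[6] I2 operands ready
[8] I2 complete
[9] R1←I2
[10] I3 dispatched to A1
[11] I3 operands ready | I4 dispatched to M0
[12] I4 operands ready | I5 dispatched to M1
[13] I3 complete
[14] R2←I3
[15] I5 operands ready | I6 dispatched to A1
[16] I6 operands ready
[17] I4 complete
[18] R6←I4 | I6 complete
[19] R4←I6
[20] I5 complete
[21] R3←I5
[22] I7 dispatched to A1
[23] I7 operands ready
[25] I7 complete
[26] R3←I7

cycle = 23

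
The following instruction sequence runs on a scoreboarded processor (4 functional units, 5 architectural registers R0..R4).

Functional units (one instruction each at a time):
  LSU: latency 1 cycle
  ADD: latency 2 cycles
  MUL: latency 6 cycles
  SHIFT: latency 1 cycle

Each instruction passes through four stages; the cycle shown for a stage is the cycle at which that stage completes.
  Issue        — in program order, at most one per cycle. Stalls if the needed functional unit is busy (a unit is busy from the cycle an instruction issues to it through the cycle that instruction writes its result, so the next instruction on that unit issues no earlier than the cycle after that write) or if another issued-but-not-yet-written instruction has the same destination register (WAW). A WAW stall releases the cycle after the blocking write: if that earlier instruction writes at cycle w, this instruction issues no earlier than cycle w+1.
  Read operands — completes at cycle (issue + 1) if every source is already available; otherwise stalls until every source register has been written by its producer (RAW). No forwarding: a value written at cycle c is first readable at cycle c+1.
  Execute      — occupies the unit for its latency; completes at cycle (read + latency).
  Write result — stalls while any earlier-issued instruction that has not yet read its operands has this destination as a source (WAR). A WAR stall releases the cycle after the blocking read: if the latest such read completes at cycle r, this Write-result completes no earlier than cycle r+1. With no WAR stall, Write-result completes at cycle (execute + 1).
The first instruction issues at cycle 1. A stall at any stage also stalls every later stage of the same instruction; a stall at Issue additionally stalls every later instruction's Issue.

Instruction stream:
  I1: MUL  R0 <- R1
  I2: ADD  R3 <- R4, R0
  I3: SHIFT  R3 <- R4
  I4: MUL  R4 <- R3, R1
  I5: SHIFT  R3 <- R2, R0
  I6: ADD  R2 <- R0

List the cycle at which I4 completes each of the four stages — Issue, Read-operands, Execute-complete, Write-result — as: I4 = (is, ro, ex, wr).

I4 = (15, 18, 24, 25)

1) issue 1, read 2, done 8, write 9
2) issue 2, read 10, done 12, write 13  <RAW R0: wait I1 write@9>
3) issue 14, read 15, done 16, write 17  <WAW R3: wait I2 write@13>
4) issue 15, read 18, done 24, write 25  <RAW R3: wait I3 write@17>
5) issue 18, read 19, done 20, write 21  <struct: SHIFT busy until I3 writes@17>
6) issue 19, read 20, done 22, write 23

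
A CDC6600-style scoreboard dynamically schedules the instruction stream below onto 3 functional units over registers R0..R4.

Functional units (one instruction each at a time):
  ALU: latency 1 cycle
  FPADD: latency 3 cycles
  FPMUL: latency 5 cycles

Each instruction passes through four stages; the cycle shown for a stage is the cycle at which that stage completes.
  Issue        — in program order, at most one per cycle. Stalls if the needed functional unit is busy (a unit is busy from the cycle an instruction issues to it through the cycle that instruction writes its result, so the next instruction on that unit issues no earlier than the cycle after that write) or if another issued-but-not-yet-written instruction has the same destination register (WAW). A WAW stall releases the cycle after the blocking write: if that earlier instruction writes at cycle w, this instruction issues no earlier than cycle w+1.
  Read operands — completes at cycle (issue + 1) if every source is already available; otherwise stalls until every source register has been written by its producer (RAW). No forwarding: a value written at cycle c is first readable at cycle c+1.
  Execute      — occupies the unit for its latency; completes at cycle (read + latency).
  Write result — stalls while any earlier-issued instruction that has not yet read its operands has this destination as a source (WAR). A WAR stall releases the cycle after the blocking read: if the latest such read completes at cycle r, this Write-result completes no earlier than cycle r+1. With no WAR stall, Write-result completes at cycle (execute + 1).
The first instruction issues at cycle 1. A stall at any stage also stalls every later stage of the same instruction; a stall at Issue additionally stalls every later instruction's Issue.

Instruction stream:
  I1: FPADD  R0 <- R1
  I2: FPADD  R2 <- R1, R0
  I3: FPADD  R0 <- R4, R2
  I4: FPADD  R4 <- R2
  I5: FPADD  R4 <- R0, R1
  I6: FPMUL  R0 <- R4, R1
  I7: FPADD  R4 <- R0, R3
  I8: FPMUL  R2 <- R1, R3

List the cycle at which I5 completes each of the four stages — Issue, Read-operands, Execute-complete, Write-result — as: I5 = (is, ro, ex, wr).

t=1  issue I1 (FPADD)
t=2  I1 read-ops
t=5  I1 finished on FPADD
t=6  I1→R0
t=7  issue I2 (FPADD)
t=8  I2 read-ops
t=11  I2 finished on FPADD
t=12  I2→R2
t=13  issue I3 (FPADD)
t=14  I3 read-ops
t=17  I3 finished on FPADD
t=18  I3→R0
t=19  issue I4 (FPADD)
t=20  I4 read-ops
t=23  I4 finished on FPADD
t=24  I4→R4
t=25  issue I5 (FPADD)
t=26  I5 read-ops; issue I6 (FPMUL)
t=29  I5 finished on FPADD
t=30  I5→R4
t=31  I6 read-ops; issue I7 (FPADD)
t=36  I6 finished on FPMUL
t=37  I6→R0
t=38  I7 read-ops; issue I8 (FPMUL)
t=39  I8 read-ops
t=41  I7 finished on FPADD
t=42  I7→R4
t=44  I8 finished on FPMUL
t=45  I8→R2

I5 = (25, 26, 29, 30)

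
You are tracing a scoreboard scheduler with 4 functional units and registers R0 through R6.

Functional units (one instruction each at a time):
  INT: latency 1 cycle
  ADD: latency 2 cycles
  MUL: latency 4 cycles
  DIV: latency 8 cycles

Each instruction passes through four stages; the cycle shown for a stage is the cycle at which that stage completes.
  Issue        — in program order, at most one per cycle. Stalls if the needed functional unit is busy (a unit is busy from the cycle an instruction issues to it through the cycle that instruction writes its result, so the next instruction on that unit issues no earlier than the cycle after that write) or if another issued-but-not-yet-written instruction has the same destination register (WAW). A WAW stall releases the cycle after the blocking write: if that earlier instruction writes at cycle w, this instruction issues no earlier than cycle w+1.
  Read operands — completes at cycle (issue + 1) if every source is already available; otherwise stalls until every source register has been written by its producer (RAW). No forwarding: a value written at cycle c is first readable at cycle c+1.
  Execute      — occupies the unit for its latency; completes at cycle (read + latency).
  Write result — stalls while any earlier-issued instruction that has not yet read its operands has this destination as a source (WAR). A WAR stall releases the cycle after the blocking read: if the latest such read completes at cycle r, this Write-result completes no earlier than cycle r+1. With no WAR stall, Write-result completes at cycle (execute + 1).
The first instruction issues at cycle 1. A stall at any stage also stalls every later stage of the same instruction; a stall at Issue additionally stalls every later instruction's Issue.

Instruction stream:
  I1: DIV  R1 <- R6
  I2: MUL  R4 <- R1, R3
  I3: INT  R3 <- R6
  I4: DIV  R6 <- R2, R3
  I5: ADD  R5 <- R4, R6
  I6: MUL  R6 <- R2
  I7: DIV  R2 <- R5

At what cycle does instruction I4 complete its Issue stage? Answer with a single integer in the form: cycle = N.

I1  is:1  ro:2  ex:10  wr:11
I2  is:2  ro:12  ex:16  wr:17  — RAW R1: wait I1 write@11
I3  is:3  ro:4  ex:5  wr:13  — WAR R3: wait I2 read@12
I4  is:12  ro:14  ex:22  wr:23  — struct: DIV busy until I1 writes@11, RAW R3: wait I3 write@13
I5  is:13  ro:24  ex:26  wr:27  — RAW R6: wait I4 write@23
I6  is:24  ro:25  ex:29  wr:30  — WAW R6: wait I4 write@23
I7  is:25  ro:28  ex:36  wr:37  — RAW R5: wait I5 write@27

cycle = 12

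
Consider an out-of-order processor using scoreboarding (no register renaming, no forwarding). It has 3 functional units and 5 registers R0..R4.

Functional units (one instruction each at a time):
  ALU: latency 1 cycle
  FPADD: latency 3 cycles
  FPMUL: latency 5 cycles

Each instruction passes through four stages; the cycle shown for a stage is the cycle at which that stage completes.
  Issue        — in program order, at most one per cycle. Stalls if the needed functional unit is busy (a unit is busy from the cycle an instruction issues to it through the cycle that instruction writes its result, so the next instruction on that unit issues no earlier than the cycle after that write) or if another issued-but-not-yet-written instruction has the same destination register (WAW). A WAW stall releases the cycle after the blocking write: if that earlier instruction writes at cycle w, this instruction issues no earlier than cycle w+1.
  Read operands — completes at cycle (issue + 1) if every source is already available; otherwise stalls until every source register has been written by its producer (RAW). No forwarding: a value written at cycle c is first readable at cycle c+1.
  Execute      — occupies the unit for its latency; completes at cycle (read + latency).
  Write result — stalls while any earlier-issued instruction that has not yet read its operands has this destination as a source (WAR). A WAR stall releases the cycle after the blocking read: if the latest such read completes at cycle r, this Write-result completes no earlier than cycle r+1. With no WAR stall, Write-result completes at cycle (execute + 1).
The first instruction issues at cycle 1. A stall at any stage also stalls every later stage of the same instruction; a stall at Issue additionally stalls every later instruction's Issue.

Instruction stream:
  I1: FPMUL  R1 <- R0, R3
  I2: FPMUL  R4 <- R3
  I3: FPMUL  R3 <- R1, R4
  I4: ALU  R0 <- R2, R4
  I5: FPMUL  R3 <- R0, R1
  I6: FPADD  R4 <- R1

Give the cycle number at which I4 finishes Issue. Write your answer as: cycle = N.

cycle = 18

  I1 | 1 | 2 | 7 | 8
  I2 | 9 | 10 | 15 | 16   struct: FPMUL busy until I1 writes@8
  I3 | 17 | 18 | 23 | 24   struct: FPMUL busy until I2 writes@16
  I4 | 18 | 19 | 20 | 21
  I5 | 25 | 26 | 31 | 32   struct: FPMUL busy until I3 writes@24
  I6 | 26 | 27 | 30 | 31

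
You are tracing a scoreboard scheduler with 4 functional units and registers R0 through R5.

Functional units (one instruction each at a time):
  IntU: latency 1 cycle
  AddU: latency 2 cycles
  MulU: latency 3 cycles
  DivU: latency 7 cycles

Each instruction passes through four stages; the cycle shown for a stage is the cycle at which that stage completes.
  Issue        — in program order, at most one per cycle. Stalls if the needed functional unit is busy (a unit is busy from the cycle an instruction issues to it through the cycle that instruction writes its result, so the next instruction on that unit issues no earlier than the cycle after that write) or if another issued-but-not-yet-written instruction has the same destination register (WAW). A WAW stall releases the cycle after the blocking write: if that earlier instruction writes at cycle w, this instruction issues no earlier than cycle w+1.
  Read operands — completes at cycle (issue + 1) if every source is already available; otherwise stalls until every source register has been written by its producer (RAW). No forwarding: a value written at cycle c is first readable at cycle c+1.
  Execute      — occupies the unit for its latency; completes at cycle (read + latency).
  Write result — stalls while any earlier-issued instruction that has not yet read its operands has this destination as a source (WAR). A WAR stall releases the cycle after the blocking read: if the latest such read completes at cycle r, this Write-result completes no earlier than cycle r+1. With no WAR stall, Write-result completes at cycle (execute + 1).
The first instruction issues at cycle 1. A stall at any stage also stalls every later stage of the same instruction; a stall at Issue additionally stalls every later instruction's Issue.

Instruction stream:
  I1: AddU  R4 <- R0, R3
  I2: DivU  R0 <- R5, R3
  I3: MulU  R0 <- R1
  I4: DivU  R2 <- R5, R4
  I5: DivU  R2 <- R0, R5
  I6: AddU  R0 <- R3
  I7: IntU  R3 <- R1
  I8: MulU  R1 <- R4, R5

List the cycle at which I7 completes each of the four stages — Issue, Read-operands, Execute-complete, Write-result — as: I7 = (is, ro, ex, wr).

I7 = (25, 26, 27, 28)

I1 -> (1, 2, 4, 5)
I2 -> (2, 3, 10, 11)
I3 -> (12, 13, 16, 17)  // WAW R0: wait I2 write@11
I4 -> (13, 14, 21, 22)
I5 -> (23, 24, 31, 32)  // struct: DivU busy until I4 writes@22
I6 -> (24, 25, 27, 28)
I7 -> (25, 26, 27, 28)
I8 -> (26, 27, 30, 31)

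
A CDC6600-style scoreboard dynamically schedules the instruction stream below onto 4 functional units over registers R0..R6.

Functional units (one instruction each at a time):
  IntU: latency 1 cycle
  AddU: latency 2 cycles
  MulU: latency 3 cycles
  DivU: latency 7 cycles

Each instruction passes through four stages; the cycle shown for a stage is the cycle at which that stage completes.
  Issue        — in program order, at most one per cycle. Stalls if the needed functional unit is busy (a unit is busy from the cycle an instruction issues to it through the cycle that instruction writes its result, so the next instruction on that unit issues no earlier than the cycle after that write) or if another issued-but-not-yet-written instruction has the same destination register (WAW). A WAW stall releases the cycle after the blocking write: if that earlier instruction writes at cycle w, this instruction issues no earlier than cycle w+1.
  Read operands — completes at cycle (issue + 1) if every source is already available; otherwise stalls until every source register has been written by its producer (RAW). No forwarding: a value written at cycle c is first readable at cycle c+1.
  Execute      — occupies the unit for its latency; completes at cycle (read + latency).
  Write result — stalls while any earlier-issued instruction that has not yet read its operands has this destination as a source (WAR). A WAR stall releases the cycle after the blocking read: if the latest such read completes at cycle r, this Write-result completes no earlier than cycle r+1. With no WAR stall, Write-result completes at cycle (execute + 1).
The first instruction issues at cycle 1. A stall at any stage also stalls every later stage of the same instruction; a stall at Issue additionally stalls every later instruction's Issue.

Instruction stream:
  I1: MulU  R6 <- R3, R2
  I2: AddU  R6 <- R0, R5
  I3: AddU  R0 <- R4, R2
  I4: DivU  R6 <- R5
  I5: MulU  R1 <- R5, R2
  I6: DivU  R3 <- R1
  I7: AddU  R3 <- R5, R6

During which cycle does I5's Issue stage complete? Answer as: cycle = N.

cycle = 14

cycle 1: issue I1 (MulU)
cycle 2: I1 read-ops
cycle 5: I1 finished on MulU
cycle 6: I1→R6
cycle 7: issue I2 (AddU)
cycle 8: I2 read-ops
cycle 10: I2 finished on AddU
cycle 11: I2→R6
cycle 12: issue I3 (AddU)
cycle 13: I3 read-ops; issue I4 (DivU)
cycle 14: I4 read-ops; issue I5 (MulU)
cycle 15: I3 finished on AddU; I5 read-ops
cycle 16: I3→R0
cycle 18: I5 finished on MulU
cycle 19: I5→R1
cycle 21: I4 finished on DivU
cycle 22: I4→R6
cycle 23: issue I6 (DivU)
cycle 24: I6 read-ops
cycle 31: I6 finished on DivU
cycle 32: I6→R3
cycle 33: issue I7 (AddU)
cycle 34: I7 read-ops
cycle 36: I7 finished on AddU
cycle 37: I7→R3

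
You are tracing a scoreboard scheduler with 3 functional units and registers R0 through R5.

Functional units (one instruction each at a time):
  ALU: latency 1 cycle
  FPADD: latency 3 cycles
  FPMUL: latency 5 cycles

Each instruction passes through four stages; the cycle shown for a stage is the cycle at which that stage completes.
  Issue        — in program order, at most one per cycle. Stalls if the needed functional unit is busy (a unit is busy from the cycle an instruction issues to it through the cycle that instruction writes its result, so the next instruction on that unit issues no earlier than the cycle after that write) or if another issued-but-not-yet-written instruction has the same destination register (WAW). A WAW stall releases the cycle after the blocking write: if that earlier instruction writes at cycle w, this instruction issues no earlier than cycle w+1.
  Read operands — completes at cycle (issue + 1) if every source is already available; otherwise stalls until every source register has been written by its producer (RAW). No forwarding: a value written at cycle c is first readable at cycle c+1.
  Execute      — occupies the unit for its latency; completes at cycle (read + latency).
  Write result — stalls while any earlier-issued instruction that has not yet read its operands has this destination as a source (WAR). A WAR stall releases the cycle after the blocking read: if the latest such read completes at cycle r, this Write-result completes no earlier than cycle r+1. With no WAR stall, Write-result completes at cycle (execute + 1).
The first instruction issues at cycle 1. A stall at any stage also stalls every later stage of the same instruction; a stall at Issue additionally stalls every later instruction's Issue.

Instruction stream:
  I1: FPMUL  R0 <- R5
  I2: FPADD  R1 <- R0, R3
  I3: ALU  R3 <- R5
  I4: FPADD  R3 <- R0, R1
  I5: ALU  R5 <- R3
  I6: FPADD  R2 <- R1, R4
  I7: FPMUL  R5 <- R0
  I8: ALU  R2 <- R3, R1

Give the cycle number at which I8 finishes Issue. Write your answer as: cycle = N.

cycle 1: issue I1 (FPMUL)
cycle 2: I1 read-ops · issue I2 (FPADD)
cycle 3: issue I3 (ALU)
cycle 4: I3 read-ops
cycle 5: I3 finished on ALU
cycle 7: I1 finished on FPMUL
cycle 8: I1→R0
cycle 9: I2 read-ops
cycle 10: I3→R3
cycle 12: I2 finished on FPADD
cycle 13: I2→R1
cycle 14: issue I4 (FPADD)
cycle 15: I4 read-ops · issue I5 (ALU)
cycle 18: I4 finished on FPADD
cycle 19: I4→R3
cycle 20: I5 read-ops · issue I6 (FPADD)
cycle 21: I5 finished on ALU · I6 read-ops
cycle 22: I5→R5
cycle 23: issue I7 (FPMUL)
cycle 24: I6 finished on FPADD · I7 read-ops
cycle 25: I6→R2
cycle 26: issue I8 (ALU)
cycle 27: I8 read-ops
cycle 28: I8 finished on ALU
cycle 29: I7 finished on FPMUL · I8→R2
cycle 30: I7→R5

cycle = 26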